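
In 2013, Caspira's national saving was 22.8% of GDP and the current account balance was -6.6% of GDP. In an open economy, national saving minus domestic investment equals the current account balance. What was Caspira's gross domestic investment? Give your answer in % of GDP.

29.4

I = S - CA = 22.8 - (-6.6) = 29.4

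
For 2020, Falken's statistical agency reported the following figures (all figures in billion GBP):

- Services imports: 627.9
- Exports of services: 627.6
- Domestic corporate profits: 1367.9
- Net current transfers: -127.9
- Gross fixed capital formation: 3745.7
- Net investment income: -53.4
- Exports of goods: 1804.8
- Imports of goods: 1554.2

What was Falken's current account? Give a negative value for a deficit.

Goods balance = 1804.8 - 1554.2 = 250.6
Services balance = 627.6 - 627.9 = -0.3
Trade balance (goods + services) = 250.6 + (-0.3) = 250.3
Net primary income = -53.4
Net secondary income = -127.9
Current account = 250.3 + (-53.4) + (-127.9) = 69.0

69.0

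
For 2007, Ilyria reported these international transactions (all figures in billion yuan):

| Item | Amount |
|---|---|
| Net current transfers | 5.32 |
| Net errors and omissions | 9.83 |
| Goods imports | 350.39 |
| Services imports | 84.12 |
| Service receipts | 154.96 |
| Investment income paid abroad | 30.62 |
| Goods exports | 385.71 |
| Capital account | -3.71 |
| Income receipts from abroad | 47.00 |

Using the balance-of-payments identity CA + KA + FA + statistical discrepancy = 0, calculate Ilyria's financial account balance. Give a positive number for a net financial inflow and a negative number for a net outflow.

Goods balance = 385.71 - 350.39 = 35.32
Services balance = 154.96 - 84.12 = 70.84
Trade balance (goods + services) = 35.32 + 70.84 = 106.16
Net primary income = 47.00 - 30.62 = 16.38
Net secondary income = 5.32
Current account = 106.16 + 16.38 + 5.32 = 127.86
Financial account = -(127.86 + (-3.71) + 9.83) = -133.98

-133.98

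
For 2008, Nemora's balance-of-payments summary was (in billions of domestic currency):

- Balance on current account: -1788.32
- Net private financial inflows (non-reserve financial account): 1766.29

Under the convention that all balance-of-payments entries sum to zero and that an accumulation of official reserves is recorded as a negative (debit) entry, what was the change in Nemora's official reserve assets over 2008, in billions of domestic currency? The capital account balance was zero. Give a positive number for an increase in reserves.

-22.03

Official reserve transactions balance = -((-1788.32) + 1766.29) = 22.03
An accumulation of reserves is recorded as a debit (negative entry), so the change in the stock of reserves is the negative of that balance.
Change in official reserves = -(22.03) = -22.03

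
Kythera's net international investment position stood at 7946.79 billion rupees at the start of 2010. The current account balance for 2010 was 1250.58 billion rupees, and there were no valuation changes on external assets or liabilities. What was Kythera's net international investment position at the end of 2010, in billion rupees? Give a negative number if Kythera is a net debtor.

9197.37

With no valuation effects, change in NIIP = current account = 1250.58
End-of-year NIIP = 7946.79 + 1250.58 = 9197.37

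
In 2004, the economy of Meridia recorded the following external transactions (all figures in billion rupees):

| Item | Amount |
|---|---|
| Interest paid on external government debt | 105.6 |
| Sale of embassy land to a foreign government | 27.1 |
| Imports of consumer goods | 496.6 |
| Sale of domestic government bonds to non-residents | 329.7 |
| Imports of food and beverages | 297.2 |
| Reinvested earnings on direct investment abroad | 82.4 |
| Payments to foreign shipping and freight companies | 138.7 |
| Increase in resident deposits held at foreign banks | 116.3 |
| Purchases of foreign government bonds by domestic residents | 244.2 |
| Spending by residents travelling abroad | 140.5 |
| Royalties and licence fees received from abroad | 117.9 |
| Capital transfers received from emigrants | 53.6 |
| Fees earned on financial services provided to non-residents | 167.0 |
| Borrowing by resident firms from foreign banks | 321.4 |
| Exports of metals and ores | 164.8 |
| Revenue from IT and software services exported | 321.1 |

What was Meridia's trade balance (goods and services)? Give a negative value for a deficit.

Goods: 164.8 - 496.6 - 297.2 = -629.0
Services: -140.5 + 117.9 - 138.7 + 321.1 + 167.0 = 326.8
Trade balance = -629.0 + 326.8 = -302.2
(Excluded from the trade balance — primary income: interest paid on external government debt 105.6, reinvested earnings on direct investment abroad 82.4; capital account: sale of embassy land to a foreign government 27.1, capital transfers received from emigrants 53.6; financial account: sale of domestic government bonds to non-residents 329.7, increase in resident deposits held at foreign banks 116.3, purchases of foreign government bonds by domestic residents 244.2, borrowing by resident firms from foreign banks 321.4.)

-302.2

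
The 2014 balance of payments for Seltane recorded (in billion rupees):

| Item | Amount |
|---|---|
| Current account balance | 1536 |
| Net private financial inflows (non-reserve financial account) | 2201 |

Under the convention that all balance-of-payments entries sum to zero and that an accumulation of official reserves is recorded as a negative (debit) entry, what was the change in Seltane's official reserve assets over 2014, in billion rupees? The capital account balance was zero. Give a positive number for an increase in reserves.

3737

Official reserve transactions balance = -(1536 + 2201) = -3737
An accumulation of reserves is recorded as a debit (negative entry), so the change in the stock of reserves is the negative of that balance.
Change in official reserves = -(-3737) = 3737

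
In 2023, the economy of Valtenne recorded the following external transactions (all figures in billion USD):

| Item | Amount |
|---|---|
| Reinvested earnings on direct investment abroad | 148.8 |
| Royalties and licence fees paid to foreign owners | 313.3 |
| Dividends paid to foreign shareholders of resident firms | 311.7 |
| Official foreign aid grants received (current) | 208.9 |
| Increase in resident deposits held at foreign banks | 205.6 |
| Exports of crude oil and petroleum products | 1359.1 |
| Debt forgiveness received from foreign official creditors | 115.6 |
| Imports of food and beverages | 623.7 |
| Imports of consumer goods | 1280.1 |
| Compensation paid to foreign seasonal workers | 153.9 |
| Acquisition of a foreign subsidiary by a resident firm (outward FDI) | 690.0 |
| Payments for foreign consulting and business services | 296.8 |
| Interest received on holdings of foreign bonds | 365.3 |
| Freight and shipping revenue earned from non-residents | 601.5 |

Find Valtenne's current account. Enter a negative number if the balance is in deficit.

Goods: -1280.1 - 623.7 + 1359.1 = -544.7
Services: 601.5 - 296.8 - 313.3 = -8.6
Primary income: -311.7 - 153.9 + 365.3 + 148.8 = 48.5
Secondary income: 208.9
Current account = (-544.7) + (-8.6) + 48.5 + 208.9 = -295.9
(Excluded from the current account — financial account: increase in resident deposits held at foreign banks 205.6, acquisition of a foreign subsidiary by a resident firm (outward FDI) 690.0; capital account: debt forgiveness received from foreign official creditors 115.6.)

-295.9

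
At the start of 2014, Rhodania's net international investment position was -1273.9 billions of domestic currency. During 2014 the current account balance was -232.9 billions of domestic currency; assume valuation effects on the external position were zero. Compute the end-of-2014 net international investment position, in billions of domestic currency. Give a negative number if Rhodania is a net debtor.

-1506.8

With no valuation effects, change in NIIP = current account = -232.9
End-of-year NIIP = -1273.9 + (-232.9) = -1506.8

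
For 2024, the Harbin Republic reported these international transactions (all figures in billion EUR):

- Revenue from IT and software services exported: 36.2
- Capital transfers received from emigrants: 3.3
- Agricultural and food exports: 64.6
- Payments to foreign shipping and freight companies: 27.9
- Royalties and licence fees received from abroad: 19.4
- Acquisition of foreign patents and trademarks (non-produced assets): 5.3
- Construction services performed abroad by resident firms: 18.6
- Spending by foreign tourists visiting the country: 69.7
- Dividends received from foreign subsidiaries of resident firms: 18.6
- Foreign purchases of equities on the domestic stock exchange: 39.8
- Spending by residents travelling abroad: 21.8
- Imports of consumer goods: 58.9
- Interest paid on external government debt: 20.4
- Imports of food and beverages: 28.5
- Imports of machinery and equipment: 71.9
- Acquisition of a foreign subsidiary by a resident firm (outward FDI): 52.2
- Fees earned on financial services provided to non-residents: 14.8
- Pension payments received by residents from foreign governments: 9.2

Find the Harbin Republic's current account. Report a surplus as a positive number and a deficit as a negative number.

21.7

Goods: 64.6 - 28.5 - 58.9 - 71.9 = -94.7
Services: -21.8 + 36.2 + 14.8 - 27.9 + 19.4 + 18.6 + 69.7 = 109.0
Primary income: 18.6 - 20.4 = -1.8
Secondary income: 9.2
Current account = (-94.7) + 109.0 + (-1.8) + 9.2 = 21.7
(Excluded from the current account — capital account: capital transfers received from emigrants 3.3, acquisition of foreign patents and trademarks (non-produced assets) 5.3; financial account: foreign purchases of equities on the domestic stock exchange 39.8, acquisition of a foreign subsidiary by a resident firm (outward FDI) 52.2.)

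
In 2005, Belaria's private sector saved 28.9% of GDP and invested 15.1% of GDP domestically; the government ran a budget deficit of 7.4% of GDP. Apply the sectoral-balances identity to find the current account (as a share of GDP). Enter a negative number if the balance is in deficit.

By the sectoral-balances identity, CA = (S_private - I) + (T - G).
Private balance = 28.9 - 15.1 = 13.8
Government balance (T - G) = -7.4
CA = 13.8 + (-7.4) = 6.4

6.4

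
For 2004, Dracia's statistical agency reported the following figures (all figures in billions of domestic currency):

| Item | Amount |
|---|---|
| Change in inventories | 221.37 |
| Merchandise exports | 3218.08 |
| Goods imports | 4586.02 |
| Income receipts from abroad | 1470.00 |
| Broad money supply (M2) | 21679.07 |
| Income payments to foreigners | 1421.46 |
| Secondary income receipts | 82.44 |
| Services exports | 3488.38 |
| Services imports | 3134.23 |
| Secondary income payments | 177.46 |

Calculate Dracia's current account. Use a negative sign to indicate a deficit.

Goods balance = 3218.08 - 4586.02 = -1367.94
Services balance = 3488.38 - 3134.23 = 354.15
Trade balance (goods + services) = -1367.94 + 354.15 = -1013.79
Net primary income = 1470.00 - 1421.46 = 48.54
Net secondary income = 82.44 - 177.46 = -95.02
Current account = -1013.79 + 48.54 + (-95.02) = -1060.27

-1060.27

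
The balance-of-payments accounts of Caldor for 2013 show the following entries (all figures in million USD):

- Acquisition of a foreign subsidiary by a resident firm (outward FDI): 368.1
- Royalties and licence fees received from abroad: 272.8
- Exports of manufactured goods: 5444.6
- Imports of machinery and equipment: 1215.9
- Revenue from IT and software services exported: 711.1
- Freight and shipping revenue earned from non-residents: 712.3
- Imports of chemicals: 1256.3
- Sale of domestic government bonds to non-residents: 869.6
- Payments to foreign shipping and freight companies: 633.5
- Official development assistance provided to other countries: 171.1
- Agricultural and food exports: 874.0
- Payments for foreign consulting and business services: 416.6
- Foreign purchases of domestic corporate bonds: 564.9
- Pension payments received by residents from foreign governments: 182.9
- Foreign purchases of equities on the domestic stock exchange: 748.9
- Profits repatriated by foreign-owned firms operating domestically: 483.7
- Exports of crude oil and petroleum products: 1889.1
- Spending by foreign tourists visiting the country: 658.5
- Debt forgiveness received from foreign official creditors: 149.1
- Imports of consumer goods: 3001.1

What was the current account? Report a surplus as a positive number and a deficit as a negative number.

3567.1

Goods: 1889.1 + 5444.6 - 3001.1 - 1215.9 - 1256.3 + 874.0 = 2734.4
Services: 272.8 - 633.5 + 712.3 + 658.5 + 711.1 - 416.6 = 1304.6
Primary income: -483.7
Secondary income: 182.9 - 171.1 = 11.8
Current account = 2734.4 + 1304.6 + (-483.7) + 11.8 = 3567.1
(Excluded from the current account — financial account: acquisition of a foreign subsidiary by a resident firm (outward FDI) 368.1, sale of domestic government bonds to non-residents 869.6, foreign purchases of domestic corporate bonds 564.9, foreign purchases of equities on the domestic stock exchange 748.9; capital account: debt forgiveness received from foreign official creditors 149.1.)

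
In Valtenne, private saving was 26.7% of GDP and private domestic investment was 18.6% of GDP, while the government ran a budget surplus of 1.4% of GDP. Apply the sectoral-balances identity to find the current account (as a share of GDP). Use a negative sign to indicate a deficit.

By the sectoral-balances identity, CA = (S_private - I) + (T - G).
Private balance = 26.7 - 18.6 = 8.1
Government balance (T - G) = 1.4
CA = 8.1 + 1.4 = 9.5

9.5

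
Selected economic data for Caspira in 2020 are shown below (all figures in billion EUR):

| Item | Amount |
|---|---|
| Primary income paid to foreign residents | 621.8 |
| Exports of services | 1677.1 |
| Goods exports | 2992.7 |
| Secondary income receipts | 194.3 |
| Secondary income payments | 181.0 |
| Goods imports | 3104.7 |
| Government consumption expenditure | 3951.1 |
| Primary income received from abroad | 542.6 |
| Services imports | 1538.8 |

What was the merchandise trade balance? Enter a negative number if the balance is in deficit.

Goods balance = 2992.7 - 3104.7 = -112.0

-112.0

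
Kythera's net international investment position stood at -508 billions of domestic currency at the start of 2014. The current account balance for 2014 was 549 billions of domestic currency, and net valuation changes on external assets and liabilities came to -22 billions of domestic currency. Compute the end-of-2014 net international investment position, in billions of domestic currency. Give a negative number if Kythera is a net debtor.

19

Change in NIIP = current account + net valuation change = 549 + (-22) = 527
End-of-year NIIP = -508 + 527 = 19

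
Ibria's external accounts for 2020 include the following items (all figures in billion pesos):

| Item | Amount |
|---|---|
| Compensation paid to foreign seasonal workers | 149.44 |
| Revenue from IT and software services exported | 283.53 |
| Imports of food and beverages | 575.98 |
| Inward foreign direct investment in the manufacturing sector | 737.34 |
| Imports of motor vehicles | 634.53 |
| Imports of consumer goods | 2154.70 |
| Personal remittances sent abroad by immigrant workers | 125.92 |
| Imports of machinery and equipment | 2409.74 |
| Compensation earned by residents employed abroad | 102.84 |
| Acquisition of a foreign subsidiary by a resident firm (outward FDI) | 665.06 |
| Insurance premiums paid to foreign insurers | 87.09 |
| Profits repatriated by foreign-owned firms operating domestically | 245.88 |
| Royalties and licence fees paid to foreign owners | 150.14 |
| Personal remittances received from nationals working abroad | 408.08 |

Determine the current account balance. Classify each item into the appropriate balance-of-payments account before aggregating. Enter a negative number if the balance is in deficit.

Goods: -2154.70 - 634.53 - 2409.74 - 575.98 = -5774.95
Services: -150.14 + 283.53 - 87.09 = 46.30
Primary income: -245.88 - 149.44 + 102.84 = -292.48
Secondary income: -125.92 + 408.08 = 282.16
Current account = (-5774.95) + 46.30 + (-292.48) + 282.16 = -5738.97
(Excluded from the current account — financial account: inward foreign direct investment in the manufacturing sector 737.34, acquisition of a foreign subsidiary by a resident firm (outward FDI) 665.06.)

-5738.97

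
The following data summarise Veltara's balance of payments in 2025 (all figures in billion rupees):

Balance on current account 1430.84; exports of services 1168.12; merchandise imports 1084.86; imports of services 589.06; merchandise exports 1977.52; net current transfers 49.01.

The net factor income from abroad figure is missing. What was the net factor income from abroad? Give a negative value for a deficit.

-89.89

Current account = goods balance + services balance + net primary income + net secondary income
Sum of the known components = 1520.73
Net factor income from abroad = CA - (known components) = 1430.84 - 1520.73 = -89.89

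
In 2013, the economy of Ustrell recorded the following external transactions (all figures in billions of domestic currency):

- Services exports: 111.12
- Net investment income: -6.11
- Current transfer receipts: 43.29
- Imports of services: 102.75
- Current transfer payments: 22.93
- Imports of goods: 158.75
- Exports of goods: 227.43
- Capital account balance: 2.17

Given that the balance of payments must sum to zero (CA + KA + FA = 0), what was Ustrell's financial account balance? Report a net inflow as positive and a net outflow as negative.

-93.47

Goods balance = 227.43 - 158.75 = 68.68
Services balance = 111.12 - 102.75 = 8.37
Trade balance (goods + services) = 68.68 + 8.37 = 77.05
Net primary income = -6.11
Net secondary income = 43.29 - 22.93 = 20.36
Current account = 77.05 + (-6.11) + 20.36 = 91.30
Financial account = -(91.30 + 2.17) = -93.47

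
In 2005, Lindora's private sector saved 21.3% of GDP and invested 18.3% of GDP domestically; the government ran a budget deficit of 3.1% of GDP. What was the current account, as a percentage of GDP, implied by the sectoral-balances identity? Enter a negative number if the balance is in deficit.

-0.1

By the sectoral-balances identity, CA = (S_private - I) + (T - G).
Private balance = 21.3 - 18.3 = 3.0
Government balance (T - G) = -3.1
CA = 3.0 + (-3.1) = -0.1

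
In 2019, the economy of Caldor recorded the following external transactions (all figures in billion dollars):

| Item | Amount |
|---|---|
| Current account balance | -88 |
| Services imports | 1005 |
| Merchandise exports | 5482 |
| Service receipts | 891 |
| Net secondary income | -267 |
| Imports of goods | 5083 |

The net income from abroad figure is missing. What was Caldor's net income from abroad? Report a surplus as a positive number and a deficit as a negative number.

-106

Current account = goods balance + services balance + net primary income + net secondary income
Sum of the known components = 18
Net income from abroad = CA - (known components) = -88 - 18 = -106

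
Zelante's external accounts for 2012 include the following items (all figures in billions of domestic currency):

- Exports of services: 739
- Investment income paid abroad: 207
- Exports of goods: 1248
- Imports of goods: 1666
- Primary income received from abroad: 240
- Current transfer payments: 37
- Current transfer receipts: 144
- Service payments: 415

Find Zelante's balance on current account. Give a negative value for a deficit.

46

Goods balance = 1248 - 1666 = -418
Services balance = 739 - 415 = 324
Trade balance (goods + services) = -418 + 324 = -94
Net primary income = 240 - 207 = 33
Net secondary income = 144 - 37 = 107
Current account = -94 + 33 + 107 = 46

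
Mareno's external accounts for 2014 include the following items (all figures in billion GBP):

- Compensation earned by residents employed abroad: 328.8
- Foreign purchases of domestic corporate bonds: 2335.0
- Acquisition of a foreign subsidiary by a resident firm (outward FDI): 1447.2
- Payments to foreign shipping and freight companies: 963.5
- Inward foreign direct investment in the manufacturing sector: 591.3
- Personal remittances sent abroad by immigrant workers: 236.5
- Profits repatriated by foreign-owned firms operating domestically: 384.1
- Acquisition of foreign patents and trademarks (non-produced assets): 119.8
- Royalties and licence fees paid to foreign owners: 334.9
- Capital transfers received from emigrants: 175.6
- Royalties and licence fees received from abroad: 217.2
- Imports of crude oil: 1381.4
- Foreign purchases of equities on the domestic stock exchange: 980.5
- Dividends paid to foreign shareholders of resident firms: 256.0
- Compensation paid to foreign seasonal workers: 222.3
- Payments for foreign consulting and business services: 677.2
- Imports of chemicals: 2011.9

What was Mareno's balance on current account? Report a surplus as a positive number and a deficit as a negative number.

-5921.8

Goods: -2011.9 - 1381.4 = -3393.3
Services: 217.2 - 677.2 - 963.5 - 334.9 = -1758.4
Primary income: 328.8 - 256.0 - 222.3 - 384.1 = -533.6
Secondary income: -236.5
Current account = (-3393.3) + (-1758.4) + (-533.6) + (-236.5) = -5921.8
(Excluded from the current account — financial account: foreign purchases of domestic corporate bonds 2335.0, acquisition of a foreign subsidiary by a resident firm (outward FDI) 1447.2, inward foreign direct investment in the manufacturing sector 591.3, foreign purchases of equities on the domestic stock exchange 980.5; capital account: acquisition of foreign patents and trademarks (non-produced assets) 119.8, capital transfers received from emigrants 175.6.)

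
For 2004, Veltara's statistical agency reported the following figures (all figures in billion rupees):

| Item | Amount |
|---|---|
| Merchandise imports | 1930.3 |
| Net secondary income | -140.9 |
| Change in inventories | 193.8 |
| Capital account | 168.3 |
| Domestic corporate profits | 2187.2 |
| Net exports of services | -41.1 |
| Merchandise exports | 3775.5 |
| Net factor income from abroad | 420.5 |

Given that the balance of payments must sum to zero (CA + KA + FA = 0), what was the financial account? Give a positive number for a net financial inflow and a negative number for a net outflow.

-2252.0

Goods balance = 3775.5 - 1930.3 = 1845.2
Services balance = -41.1
Trade balance (goods + services) = 1845.2 + (-41.1) = 1804.1
Net primary income = 420.5
Net secondary income = -140.9
Current account = 1804.1 + 420.5 + (-140.9) = 2083.7
Financial account = -(2083.7 + 168.3) = -2252.0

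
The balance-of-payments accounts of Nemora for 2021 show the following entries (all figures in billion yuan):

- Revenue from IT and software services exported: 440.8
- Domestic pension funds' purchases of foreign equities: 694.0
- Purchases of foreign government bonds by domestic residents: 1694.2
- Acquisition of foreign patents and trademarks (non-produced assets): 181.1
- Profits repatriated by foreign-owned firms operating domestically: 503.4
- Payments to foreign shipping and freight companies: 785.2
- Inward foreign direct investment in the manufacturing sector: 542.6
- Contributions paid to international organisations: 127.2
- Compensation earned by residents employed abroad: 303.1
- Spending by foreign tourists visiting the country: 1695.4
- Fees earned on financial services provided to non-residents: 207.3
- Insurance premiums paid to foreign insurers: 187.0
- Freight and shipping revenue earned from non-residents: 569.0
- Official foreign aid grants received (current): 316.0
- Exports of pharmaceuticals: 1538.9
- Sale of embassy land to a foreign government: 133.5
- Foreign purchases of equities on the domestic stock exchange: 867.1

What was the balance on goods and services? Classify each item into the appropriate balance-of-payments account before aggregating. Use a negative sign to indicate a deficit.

3479.2

Goods: 1538.9
Services: -187.0 + 207.3 + 569.0 + 1695.4 + 440.8 - 785.2 = 1940.3
Trade balance = 1538.9 + 1940.3 = 3479.2
(Excluded from the trade balance — financial account: domestic pension funds' purchases of foreign equities 694.0, purchases of foreign government bonds by domestic residents 1694.2, inward foreign direct investment in the manufacturing sector 542.6, foreign purchases of equities on the domestic stock exchange 867.1; capital account: acquisition of foreign patents and trademarks (non-produced assets) 181.1, sale of embassy land to a foreign government 133.5; primary income: profits repatriated by foreign-owned firms operating domestically 503.4, compensation earned by residents employed abroad 303.1; secondary income: contributions paid to international organisations 127.2, official foreign aid grants received (current) 316.0.)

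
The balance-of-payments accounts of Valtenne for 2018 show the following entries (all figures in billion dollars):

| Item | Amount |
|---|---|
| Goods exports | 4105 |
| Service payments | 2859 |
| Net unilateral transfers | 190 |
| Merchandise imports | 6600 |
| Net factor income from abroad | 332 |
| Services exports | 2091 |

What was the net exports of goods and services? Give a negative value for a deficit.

Goods balance = 4105 - 6600 = -2495
Services balance = 2091 - 2859 = -768
Trade balance (goods + services) = -2495 + (-768) = -3263

-3263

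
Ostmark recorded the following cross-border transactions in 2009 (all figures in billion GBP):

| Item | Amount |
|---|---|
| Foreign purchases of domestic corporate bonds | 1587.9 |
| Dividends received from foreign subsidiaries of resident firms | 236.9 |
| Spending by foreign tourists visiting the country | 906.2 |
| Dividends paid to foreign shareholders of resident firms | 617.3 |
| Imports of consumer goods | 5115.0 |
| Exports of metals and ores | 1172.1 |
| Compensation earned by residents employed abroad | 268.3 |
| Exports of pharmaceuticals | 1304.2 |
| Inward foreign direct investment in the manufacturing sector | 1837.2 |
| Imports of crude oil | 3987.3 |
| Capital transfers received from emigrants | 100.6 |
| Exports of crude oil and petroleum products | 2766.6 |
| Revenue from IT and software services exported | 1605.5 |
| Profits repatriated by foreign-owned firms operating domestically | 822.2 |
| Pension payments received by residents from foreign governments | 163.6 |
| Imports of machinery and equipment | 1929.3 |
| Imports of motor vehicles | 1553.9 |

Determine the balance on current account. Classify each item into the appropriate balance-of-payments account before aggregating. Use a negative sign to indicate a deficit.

-5601.6

Goods: -1553.9 + 1304.2 + 2766.6 - 1929.3 - 3987.3 + 1172.1 - 5115.0 = -7342.6
Services: 906.2 + 1605.5 = 2511.7
Primary income: -822.2 + 268.3 - 617.3 + 236.9 = -934.3
Secondary income: 163.6
Current account = (-7342.6) + 2511.7 + (-934.3) + 163.6 = -5601.6
(Excluded from the current account — financial account: foreign purchases of domestic corporate bonds 1587.9, inward foreign direct investment in the manufacturing sector 1837.2; capital account: capital transfers received from emigrants 100.6.)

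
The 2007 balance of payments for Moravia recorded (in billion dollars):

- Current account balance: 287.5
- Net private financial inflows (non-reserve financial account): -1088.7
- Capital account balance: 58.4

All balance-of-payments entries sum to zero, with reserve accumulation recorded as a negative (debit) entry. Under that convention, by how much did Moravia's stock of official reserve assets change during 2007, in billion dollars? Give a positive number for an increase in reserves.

-742.8

Official reserve transactions balance = -(287.5 + 58.4 + (-1088.7)) = 742.8
An accumulation of reserves is recorded as a debit (negative entry), so the change in the stock of reserves is the negative of that balance.
Change in official reserves = -(742.8) = -742.8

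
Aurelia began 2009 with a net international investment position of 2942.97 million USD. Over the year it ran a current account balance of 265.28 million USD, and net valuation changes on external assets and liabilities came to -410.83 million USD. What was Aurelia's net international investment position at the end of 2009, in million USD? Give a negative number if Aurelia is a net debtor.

2797.42

Change in NIIP = current account + net valuation change = 265.28 + (-410.83) = -145.55
End-of-year NIIP = 2942.97 + (-145.55) = 2797.42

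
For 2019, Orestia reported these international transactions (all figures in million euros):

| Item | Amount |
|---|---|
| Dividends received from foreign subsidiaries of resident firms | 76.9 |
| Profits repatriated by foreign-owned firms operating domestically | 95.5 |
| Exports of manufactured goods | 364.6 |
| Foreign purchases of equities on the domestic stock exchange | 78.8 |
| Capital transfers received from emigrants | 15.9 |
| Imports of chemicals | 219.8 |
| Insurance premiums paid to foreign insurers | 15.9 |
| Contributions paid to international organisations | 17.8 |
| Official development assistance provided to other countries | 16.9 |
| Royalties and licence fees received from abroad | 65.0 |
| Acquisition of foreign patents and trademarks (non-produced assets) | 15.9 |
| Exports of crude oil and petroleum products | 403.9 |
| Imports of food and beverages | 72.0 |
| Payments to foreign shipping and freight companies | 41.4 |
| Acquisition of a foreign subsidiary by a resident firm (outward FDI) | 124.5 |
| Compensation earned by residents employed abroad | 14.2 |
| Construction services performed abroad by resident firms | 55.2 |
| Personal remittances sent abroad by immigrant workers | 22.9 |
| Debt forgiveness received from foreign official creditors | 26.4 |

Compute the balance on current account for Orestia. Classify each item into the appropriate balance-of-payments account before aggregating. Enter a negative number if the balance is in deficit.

477.6

Goods: 364.6 - 219.8 + 403.9 - 72.0 = 476.7
Services: -15.9 + 55.2 + 65.0 - 41.4 = 62.9
Primary income: 76.9 - 95.5 + 14.2 = -4.4
Secondary income: -17.8 - 22.9 - 16.9 = -57.6
Current account = 476.7 + 62.9 + (-4.4) + (-57.6) = 477.6
(Excluded from the current account — financial account: foreign purchases of equities on the domestic stock exchange 78.8, acquisition of a foreign subsidiary by a resident firm (outward FDI) 124.5; capital account: capital transfers received from emigrants 15.9, acquisition of foreign patents and trademarks (non-produced assets) 15.9, debt forgiveness received from foreign official creditors 26.4.)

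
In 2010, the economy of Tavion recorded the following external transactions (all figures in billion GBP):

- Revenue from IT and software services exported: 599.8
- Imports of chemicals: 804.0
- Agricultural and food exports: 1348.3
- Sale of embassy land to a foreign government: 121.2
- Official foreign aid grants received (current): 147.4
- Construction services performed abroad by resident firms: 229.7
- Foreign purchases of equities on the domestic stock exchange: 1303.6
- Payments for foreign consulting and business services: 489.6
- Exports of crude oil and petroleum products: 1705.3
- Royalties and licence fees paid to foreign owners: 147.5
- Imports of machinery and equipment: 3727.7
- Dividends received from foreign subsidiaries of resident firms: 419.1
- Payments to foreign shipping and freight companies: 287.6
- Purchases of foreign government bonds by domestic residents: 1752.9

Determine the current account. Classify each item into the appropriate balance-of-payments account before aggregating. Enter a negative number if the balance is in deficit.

Goods: -804.0 + 1348.3 + 1705.3 - 3727.7 = -1478.1
Services: 599.8 - 147.5 + 229.7 - 489.6 - 287.6 = -95.2
Primary income: 419.1
Secondary income: 147.4
Current account = (-1478.1) + (-95.2) + 419.1 + 147.4 = -1006.8
(Excluded from the current account — capital account: sale of embassy land to a foreign government 121.2; financial account: foreign purchases of equities on the domestic stock exchange 1303.6, purchases of foreign government bonds by domestic residents 1752.9.)

-1006.8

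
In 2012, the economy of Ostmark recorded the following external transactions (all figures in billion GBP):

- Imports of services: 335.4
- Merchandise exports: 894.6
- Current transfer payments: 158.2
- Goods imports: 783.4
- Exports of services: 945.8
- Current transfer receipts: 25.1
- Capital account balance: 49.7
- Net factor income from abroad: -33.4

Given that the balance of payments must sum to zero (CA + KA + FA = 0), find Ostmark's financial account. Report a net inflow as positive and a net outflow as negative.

-604.8

Goods balance = 894.6 - 783.4 = 111.2
Services balance = 945.8 - 335.4 = 610.4
Trade balance (goods + services) = 111.2 + 610.4 = 721.6
Net primary income = -33.4
Net secondary income = 25.1 - 158.2 = -133.1
Current account = 721.6 + (-33.4) + (-133.1) = 555.1
Financial account = -(555.1 + 49.7) = -604.8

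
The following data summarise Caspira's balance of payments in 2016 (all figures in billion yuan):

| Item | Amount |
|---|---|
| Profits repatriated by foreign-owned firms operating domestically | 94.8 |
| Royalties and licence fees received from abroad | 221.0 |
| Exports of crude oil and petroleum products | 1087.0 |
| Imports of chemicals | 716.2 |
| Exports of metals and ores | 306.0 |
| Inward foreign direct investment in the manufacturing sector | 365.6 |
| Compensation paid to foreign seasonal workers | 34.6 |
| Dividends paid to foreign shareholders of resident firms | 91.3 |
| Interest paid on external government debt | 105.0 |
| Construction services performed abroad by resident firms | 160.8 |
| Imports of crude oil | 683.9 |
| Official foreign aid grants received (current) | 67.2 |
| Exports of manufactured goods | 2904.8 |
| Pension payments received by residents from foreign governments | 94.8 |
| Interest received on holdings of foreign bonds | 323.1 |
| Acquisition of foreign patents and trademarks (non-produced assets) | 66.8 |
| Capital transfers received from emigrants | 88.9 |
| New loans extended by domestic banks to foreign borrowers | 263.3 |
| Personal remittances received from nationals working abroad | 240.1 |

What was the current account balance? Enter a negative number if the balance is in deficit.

Goods: 306.0 - 683.9 + 2904.8 + 1087.0 - 716.2 = 2897.7
Services: 221.0 + 160.8 = 381.8
Primary income: 323.1 - 105.0 - 94.8 - 34.6 - 91.3 = -2.6
Secondary income: 240.1 + 67.2 + 94.8 = 402.1
Current account = 2897.7 + 381.8 + (-2.6) + 402.1 = 3679.0
(Excluded from the current account — financial account: inward foreign direct investment in the manufacturing sector 365.6, new loans extended by domestic banks to foreign borrowers 263.3; capital account: acquisition of foreign patents and trademarks (non-produced assets) 66.8, capital transfers received from emigrants 88.9.)

3679.0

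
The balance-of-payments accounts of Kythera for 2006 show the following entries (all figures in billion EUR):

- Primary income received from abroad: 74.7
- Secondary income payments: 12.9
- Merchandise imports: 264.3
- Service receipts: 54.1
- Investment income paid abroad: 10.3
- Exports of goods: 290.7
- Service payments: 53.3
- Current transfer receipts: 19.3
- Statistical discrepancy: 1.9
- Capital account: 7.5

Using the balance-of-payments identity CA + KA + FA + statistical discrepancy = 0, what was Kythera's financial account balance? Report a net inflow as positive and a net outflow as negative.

Goods balance = 290.7 - 264.3 = 26.4
Services balance = 54.1 - 53.3 = 0.8
Trade balance (goods + services) = 26.4 + 0.8 = 27.2
Net primary income = 74.7 - 10.3 = 64.4
Net secondary income = 19.3 - 12.9 = 6.4
Current account = 27.2 + 64.4 + 6.4 = 98.0
Financial account = -(98.0 + 7.5 + 1.9) = -107.4

-107.4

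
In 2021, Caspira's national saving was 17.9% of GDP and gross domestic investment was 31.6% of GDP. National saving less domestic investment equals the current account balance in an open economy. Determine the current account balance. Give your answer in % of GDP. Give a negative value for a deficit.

CA = S - I = 17.9 - 31.6 = -13.7

-13.7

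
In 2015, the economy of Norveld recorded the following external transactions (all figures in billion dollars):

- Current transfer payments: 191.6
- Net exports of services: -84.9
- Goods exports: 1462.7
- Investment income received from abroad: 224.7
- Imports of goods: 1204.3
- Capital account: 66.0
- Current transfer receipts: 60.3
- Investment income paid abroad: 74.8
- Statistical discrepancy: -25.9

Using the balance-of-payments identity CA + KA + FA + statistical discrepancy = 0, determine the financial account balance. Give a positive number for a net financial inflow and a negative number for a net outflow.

-232.2

Goods balance = 1462.7 - 1204.3 = 258.4
Services balance = -84.9
Trade balance (goods + services) = 258.4 + (-84.9) = 173.5
Net primary income = 224.7 - 74.8 = 149.9
Net secondary income = 60.3 - 191.6 = -131.3
Current account = 173.5 + 149.9 + (-131.3) = 192.1
Financial account = -(192.1 + 66.0 + (-25.9)) = -232.2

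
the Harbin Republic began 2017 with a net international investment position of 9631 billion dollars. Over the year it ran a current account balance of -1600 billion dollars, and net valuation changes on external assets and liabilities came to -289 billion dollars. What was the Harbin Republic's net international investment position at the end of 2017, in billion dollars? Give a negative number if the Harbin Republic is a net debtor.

Change in NIIP = current account + net valuation change = -1600 + (-289) = -1889
End-of-year NIIP = 9631 + (-1889) = 7742

7742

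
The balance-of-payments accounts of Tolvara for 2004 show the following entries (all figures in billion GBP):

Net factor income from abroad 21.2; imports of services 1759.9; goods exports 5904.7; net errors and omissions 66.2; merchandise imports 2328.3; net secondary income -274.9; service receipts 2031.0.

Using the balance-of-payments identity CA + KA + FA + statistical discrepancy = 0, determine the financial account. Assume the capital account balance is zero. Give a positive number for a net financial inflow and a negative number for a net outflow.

Goods balance = 5904.7 - 2328.3 = 3576.4
Services balance = 2031.0 - 1759.9 = 271.1
Trade balance (goods + services) = 3576.4 + 271.1 = 3847.5
Net primary income = 21.2
Net secondary income = -274.9
Current account = 3847.5 + 21.2 + (-274.9) = 3593.8
Financial account = -(3593.8 + 66.2) = -3660.0

-3660.0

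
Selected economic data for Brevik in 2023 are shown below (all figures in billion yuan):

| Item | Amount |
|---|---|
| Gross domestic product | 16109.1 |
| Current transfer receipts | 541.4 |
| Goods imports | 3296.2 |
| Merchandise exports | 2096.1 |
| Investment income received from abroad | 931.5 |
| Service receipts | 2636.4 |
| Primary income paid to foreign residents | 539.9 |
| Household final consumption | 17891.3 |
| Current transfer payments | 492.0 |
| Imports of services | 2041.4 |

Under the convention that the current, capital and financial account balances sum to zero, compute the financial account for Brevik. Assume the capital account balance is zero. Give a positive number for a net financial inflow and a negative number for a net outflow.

164.1

Goods balance = 2096.1 - 3296.2 = -1200.1
Services balance = 2636.4 - 2041.4 = 595.0
Trade balance (goods + services) = -1200.1 + 595.0 = -605.1
Net primary income = 931.5 - 539.9 = 391.6
Net secondary income = 541.4 - 492.0 = 49.4
Current account = -605.1 + 391.6 + 49.4 = -164.1
Financial account = -(-164.1) = 164.1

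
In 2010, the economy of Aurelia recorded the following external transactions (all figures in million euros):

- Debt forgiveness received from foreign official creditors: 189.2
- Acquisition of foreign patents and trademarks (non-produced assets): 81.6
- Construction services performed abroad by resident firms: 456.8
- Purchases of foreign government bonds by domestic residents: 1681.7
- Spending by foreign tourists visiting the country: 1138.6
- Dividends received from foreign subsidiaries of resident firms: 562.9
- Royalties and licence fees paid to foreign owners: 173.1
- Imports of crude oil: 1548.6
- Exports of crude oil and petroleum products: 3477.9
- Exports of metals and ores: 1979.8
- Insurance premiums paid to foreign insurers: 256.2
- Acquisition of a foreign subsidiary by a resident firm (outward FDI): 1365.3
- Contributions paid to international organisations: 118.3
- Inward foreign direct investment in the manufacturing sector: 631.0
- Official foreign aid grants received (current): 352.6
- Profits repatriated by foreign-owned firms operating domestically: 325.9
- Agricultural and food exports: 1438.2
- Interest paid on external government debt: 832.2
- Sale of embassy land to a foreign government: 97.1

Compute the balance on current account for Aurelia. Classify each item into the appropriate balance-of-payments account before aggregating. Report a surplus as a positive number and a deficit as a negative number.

6152.5

Goods: 3477.9 - 1548.6 + 1438.2 + 1979.8 = 5347.3
Services: -256.2 + 1138.6 + 456.8 - 173.1 = 1166.1
Primary income: -832.2 + 562.9 - 325.9 = -595.2
Secondary income: 352.6 - 118.3 = 234.3
Current account = 5347.3 + 1166.1 + (-595.2) + 234.3 = 6152.5
(Excluded from the current account — capital account: debt forgiveness received from foreign official creditors 189.2, acquisition of foreign patents and trademarks (non-produced assets) 81.6, sale of embassy land to a foreign government 97.1; financial account: purchases of foreign government bonds by domestic residents 1681.7, acquisition of a foreign subsidiary by a resident firm (outward FDI) 1365.3, inward foreign direct investment in the manufacturing sector 631.0.)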